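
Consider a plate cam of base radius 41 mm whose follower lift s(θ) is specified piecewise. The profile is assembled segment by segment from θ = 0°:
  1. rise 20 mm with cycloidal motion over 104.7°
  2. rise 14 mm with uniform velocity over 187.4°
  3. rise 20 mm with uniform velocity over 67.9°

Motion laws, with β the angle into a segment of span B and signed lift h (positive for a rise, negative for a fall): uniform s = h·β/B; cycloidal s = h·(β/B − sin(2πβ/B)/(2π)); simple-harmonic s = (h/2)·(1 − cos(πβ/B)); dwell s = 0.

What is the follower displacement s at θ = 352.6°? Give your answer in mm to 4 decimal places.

seg 1 [0°–104.7°] cycloidal, h=20: full span → s += 20 → s = 20.0000
seg 2 [104.7°–292.1°] uniform, h=14: full span → s += 14 → s = 34.0000
seg 3 [292.1°–360°] uniform, h=20: θ=352.6° here. β=60.5, B=67.9. 20·60.5/67.9 = 17.8203 → s = 51.8203

51.8203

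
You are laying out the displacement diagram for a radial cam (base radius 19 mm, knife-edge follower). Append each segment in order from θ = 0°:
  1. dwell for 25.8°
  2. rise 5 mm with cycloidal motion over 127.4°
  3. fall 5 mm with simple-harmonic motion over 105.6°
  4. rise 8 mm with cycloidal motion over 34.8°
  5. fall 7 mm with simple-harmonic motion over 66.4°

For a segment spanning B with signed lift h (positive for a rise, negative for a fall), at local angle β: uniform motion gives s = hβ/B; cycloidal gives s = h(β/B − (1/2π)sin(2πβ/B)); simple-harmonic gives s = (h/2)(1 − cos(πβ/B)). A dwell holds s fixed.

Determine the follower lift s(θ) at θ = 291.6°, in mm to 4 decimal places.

seg 1 [0°–25.8°] dwell: s stays 0.0000
seg 2 [25.8°–153.2°] cycloidal, h=5: full span → s += 5 → s = 5.0000
seg 3 [153.2°–258.8°] simple-harmonic, h=-5: full span → s += -5 → s = 0.0000
seg 4 [258.8°–293.6°] cycloidal, h=8: θ=291.6° here. β=32.8, B=34.8. 8·(0.9425 − sin(2π·0.9425)/(2π)) = 7.9901 → s = 7.9901

7.9901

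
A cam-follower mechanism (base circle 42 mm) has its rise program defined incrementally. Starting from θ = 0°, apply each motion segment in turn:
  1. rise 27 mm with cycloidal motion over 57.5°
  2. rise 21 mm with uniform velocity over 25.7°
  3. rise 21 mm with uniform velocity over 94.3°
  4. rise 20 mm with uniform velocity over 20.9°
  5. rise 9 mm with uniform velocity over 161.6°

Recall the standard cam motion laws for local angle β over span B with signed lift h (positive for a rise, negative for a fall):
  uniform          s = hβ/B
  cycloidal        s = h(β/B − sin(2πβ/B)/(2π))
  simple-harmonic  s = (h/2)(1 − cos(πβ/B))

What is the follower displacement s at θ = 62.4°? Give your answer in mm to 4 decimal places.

seg 1 [0°–57.5°] cycloidal, h=27: full span → s += 27 → s = 27.0000
seg 2 [57.5°–83.2°] uniform, h=21: θ=62.4° here. β=4.9, B=25.7. 21·4.9/25.7 = 4.0039 → s = 31.0039

31.0039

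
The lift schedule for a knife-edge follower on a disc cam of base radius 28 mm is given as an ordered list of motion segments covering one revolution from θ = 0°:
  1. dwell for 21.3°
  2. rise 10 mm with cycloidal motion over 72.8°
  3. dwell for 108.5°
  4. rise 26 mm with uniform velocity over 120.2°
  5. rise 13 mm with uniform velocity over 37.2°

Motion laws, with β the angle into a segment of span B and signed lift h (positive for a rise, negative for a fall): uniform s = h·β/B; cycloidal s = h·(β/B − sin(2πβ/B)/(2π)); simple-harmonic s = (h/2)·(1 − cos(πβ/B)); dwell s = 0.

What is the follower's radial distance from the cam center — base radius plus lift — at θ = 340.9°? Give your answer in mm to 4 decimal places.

seg 1 [0°–21.3°] dwell: s stays 0.0000
seg 2 [21.3°–94.1°] cycloidal, h=10: full span → s += 10 → s = 10.0000
seg 3 [94.1°–202.6°] dwell: s stays 10.0000
seg 4 [202.6°–322.8°] uniform, h=26: full span → s += 26 → s = 36.0000
seg 5 [322.8°–360°] uniform, h=13: θ=340.9° here. β=18.1, B=37.2. 13·18.1/37.2 = 6.3253 → s = 42.3253
radial distance = base radius + s = 28 + 42.3253 = 70.3253

70.3253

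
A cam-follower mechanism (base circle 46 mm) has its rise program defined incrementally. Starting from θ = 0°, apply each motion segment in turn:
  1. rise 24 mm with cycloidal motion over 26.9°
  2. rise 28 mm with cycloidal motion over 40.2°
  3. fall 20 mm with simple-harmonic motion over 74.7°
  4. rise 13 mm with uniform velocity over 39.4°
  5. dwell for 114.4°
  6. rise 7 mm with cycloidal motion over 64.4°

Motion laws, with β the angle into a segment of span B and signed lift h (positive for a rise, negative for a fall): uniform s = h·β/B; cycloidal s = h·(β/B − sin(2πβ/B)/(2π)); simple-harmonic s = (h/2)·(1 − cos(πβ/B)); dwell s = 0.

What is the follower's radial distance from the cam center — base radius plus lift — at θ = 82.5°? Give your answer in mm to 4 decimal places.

seg 1 [0°–26.9°] cycloidal, h=24: full span → s += 24 → s = 24.0000
seg 2 [26.9°–67.1°] cycloidal, h=28: full span → s += 28 → s = 52.0000
seg 3 [67.1°–141.8°] simple-harmonic, h=-20: θ=82.5° here. β=15.4, B=74.7. -20/2·(1 − cos(π·0.2062)) = -2.0250 → s = 49.9750
radial distance = base radius + s = 46 + 49.9750 = 95.9750

95.9750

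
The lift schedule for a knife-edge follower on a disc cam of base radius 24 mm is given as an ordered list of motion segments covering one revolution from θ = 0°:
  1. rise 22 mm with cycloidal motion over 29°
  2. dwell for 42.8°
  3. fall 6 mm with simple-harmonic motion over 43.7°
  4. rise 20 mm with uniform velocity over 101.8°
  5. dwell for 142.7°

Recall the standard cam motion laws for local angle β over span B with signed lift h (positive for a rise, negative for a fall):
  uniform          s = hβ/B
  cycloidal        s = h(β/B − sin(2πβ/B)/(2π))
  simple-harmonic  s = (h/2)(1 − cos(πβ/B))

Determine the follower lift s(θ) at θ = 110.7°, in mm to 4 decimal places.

seg 1 [0°–29°] cycloidal, h=22: full span → s += 22 → s = 22.0000
seg 2 [29°–71.8°] dwell: s stays 22.0000
seg 3 [71.8°–115.5°] simple-harmonic, h=-6: θ=110.7° here. β=38.9, B=43.7. -6/2·(1 − cos(π·0.8902)) = -5.8232 → s = 16.1768

16.1768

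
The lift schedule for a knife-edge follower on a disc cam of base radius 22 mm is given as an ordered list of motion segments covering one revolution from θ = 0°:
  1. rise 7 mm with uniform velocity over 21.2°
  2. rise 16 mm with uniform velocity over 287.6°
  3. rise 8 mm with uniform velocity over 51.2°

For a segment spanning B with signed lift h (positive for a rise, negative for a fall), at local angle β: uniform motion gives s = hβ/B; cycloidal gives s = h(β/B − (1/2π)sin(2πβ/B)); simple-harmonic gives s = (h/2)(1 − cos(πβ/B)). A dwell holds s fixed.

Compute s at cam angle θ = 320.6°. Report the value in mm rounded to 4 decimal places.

seg 1 [0°–21.2°] uniform, h=7: full span → s += 7 → s = 7.0000
seg 2 [21.2°–308.8°] uniform, h=16: full span → s += 16 → s = 23.0000
seg 3 [308.8°–360°] uniform, h=8: θ=320.6° here. β=11.8, B=51.2. 8·11.8/51.2 = 1.8438 → s = 24.8438

24.8438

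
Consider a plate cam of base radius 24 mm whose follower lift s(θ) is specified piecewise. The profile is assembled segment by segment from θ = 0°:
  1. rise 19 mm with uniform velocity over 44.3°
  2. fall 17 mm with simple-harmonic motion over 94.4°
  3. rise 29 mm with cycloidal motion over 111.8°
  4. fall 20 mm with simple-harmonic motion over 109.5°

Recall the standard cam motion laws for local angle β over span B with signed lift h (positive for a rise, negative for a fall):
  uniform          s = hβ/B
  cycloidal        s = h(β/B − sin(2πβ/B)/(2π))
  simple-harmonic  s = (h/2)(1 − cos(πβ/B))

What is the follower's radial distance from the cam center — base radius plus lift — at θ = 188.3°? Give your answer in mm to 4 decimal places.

seg 1 [0°–44.3°] uniform, h=19: full span → s += 19 → s = 19.0000
seg 2 [44.3°–138.7°] simple-harmonic, h=-17: full span → s += -17 → s = 2.0000
seg 3 [138.7°–250.5°] cycloidal, h=29: θ=188.3° here. β=49.6, B=111.8. 29·(0.4436 − sin(2π·0.4436)/(2π)) = 11.2656 → s = 13.2656
radial distance = base radius + s = 24 + 13.2656 = 37.2656

37.2656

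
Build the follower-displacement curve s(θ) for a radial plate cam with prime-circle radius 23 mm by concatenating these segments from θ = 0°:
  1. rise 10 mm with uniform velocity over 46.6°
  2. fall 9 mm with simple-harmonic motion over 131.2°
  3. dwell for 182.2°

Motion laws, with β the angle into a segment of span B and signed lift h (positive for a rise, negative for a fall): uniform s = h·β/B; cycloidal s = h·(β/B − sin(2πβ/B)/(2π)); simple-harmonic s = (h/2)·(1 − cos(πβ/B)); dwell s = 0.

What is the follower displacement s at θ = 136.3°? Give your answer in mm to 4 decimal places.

seg 1 [0°–46.6°] uniform, h=10: full span → s += 10 → s = 10.0000
seg 2 [46.6°–177.8°] simple-harmonic, h=-9: θ=136.3° here. β=89.7, B=131.2. -9/2·(1 − cos(π·0.6837)) = -6.9551 → s = 3.0449

3.0449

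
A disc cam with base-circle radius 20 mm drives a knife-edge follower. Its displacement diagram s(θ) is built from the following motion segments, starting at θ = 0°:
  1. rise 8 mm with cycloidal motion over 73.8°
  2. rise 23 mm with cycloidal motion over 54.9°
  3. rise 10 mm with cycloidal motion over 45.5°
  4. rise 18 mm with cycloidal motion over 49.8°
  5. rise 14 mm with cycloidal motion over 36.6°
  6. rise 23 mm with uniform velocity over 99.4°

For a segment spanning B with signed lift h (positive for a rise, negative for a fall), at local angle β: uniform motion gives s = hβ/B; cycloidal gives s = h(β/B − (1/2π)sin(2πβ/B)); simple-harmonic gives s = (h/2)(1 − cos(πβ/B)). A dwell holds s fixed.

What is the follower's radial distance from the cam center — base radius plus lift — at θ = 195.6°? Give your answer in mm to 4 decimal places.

seg 1 [0°–73.8°] cycloidal, h=8: full span → s += 8 → s = 8.0000
seg 2 [73.8°–128.7°] cycloidal, h=23: full span → s += 23 → s = 31.0000
seg 3 [128.7°–174.2°] cycloidal, h=10: full span → s += 10 → s = 41.0000
seg 4 [174.2°–224°] cycloidal, h=18: θ=195.6° here. β=21.4, B=49.8. 18·(0.4297 − sin(2π·0.4297)/(2π)) = 6.5106 → s = 47.5106
radial distance = base radius + s = 20 + 47.5106 = 67.5106

67.5106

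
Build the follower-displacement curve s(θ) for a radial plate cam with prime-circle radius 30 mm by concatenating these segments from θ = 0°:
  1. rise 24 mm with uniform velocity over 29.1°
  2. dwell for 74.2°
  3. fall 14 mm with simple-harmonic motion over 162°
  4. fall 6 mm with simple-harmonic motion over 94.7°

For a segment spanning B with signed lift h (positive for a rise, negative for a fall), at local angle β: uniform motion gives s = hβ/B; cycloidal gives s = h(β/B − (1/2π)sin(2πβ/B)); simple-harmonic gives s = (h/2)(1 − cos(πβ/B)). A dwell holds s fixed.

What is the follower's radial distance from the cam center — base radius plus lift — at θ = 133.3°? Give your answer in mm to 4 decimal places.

seg 1 [0°–29.1°] uniform, h=24: full span → s += 24 → s = 24.0000
seg 2 [29.1°–103.3°] dwell: s stays 24.0000
seg 3 [103.3°–265.3°] simple-harmonic, h=-14: θ=133.3° here. β=30, B=162. -14/2·(1 − cos(π·0.1852)) = -1.1516 → s = 22.8484
radial distance = base radius + s = 30 + 22.8484 = 52.8484

52.8484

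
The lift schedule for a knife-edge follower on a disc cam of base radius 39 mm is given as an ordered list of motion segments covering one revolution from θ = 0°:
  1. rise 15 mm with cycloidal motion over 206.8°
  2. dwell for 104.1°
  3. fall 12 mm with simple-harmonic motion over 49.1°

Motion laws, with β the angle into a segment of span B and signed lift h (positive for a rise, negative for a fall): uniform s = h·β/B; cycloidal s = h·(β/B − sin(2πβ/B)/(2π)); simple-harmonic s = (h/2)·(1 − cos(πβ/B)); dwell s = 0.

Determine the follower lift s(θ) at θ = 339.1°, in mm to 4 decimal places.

seg 1 [0°–206.8°] cycloidal, h=15: full span → s += 15 → s = 15.0000
seg 2 [206.8°–310.9°] dwell: s stays 15.0000
seg 3 [310.9°–360°] simple-harmonic, h=-12: θ=339.1° here. β=28.2, B=49.1. -12/2·(1 − cos(π·0.5743)) = -7.3885 → s = 7.6115

7.6115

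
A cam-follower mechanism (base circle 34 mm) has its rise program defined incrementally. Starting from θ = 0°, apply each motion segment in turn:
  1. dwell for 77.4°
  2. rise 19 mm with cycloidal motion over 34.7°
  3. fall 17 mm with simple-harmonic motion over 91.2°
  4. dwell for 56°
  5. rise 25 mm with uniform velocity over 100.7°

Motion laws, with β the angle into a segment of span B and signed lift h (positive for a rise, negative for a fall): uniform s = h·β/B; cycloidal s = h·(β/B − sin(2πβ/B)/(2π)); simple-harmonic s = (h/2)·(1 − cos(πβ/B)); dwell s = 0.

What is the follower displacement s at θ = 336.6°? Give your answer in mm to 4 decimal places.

seg 1 [0°–77.4°] dwell: s stays 0.0000
seg 2 [77.4°–112.1°] cycloidal, h=19: full span → s += 19 → s = 19.0000
seg 3 [112.1°–203.3°] simple-harmonic, h=-17: full span → s += -17 → s = 2.0000
seg 4 [203.3°–259.3°] dwell: s stays 2.0000
seg 5 [259.3°–360°] uniform, h=25: θ=336.6° here. β=77.3, B=100.7. 25·77.3/100.7 = 19.1907 → s = 21.1907

21.1907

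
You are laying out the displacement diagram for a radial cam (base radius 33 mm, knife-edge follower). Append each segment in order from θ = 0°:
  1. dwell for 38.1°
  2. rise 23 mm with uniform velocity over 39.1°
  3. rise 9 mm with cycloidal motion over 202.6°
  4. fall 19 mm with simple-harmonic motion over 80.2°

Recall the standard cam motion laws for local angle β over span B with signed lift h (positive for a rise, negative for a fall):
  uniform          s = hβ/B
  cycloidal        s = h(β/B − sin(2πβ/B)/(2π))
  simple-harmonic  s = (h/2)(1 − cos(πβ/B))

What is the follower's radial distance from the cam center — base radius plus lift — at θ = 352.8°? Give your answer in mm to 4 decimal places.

seg 1 [0°–38.1°] dwell: s stays 0.0000
seg 2 [38.1°–77.2°] uniform, h=23: full span → s += 23 → s = 23.0000
seg 3 [77.2°–279.8°] cycloidal, h=9: full span → s += 9 → s = 32.0000
seg 4 [279.8°–360°] simple-harmonic, h=-19: θ=352.8° here. β=73, B=80.2. -19/2·(1 − cos(π·0.9102)) = -18.6247 → s = 13.3753
radial distance = base radius + s = 33 + 13.3753 = 46.3753

46.3753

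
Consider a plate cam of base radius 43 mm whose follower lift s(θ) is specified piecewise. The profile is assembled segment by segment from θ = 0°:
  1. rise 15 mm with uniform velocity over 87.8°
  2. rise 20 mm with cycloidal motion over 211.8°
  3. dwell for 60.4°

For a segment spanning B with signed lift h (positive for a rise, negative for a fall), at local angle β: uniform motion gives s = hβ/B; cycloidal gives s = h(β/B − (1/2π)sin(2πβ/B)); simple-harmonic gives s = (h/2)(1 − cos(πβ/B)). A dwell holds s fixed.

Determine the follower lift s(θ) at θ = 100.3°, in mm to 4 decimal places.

seg 1 [0°–87.8°] uniform, h=15: full span → s += 15 → s = 15.0000
seg 2 [87.8°–299.6°] cycloidal, h=20: θ=100.3° here. β=12.5, B=211.8. 20·(0.0590 − sin(2π·0.0590)/(2π)) = 0.0269 → s = 15.0269

15.0269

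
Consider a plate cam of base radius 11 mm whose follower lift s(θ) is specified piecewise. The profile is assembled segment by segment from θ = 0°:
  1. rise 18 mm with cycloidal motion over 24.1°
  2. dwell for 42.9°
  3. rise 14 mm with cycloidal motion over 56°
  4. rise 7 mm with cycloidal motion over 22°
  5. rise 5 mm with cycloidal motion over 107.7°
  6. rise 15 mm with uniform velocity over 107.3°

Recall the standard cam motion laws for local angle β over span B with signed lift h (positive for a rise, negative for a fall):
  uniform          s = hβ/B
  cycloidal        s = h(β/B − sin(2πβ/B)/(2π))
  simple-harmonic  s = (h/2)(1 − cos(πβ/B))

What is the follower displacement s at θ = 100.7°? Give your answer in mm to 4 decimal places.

seg 1 [0°–24.1°] cycloidal, h=18: full span → s += 18 → s = 18.0000
seg 2 [24.1°–67°] dwell: s stays 18.0000
seg 3 [67°–123°] cycloidal, h=14: θ=100.7° here. β=33.7, B=56. 14·(0.6018 − sin(2π·0.6018)/(2π)) = 9.7548 → s = 27.7548

27.7548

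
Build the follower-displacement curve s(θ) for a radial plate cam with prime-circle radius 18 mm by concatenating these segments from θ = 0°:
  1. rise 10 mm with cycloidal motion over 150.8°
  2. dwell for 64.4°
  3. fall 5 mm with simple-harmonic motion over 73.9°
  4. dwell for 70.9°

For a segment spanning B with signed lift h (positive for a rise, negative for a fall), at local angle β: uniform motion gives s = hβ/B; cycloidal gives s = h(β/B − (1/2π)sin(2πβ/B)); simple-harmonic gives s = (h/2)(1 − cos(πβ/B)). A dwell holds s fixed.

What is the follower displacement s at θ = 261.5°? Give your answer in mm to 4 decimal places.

seg 1 [0°–150.8°] cycloidal, h=10: full span → s += 10 → s = 10.0000
seg 2 [150.8°–215.2°] dwell: s stays 10.0000
seg 3 [215.2°–289.1°] simple-harmonic, h=-5: θ=261.5° here. β=46.3, B=73.9. -5/2·(1 − cos(π·0.6265)) = -3.4677 → s = 6.5323

6.5323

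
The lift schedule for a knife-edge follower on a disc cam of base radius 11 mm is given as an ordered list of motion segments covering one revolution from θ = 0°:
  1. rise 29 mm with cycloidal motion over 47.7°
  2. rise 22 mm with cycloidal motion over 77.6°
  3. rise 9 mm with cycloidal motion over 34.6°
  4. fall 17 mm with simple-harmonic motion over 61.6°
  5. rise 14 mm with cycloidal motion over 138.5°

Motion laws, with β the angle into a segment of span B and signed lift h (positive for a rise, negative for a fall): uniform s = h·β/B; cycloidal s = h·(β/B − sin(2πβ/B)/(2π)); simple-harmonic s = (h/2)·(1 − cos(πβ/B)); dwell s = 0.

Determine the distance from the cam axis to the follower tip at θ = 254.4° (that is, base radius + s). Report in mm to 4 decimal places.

seg 1 [0°–47.7°] cycloidal, h=29: full span → s += 29 → s = 29.0000
seg 2 [47.7°–125.3°] cycloidal, h=22: full span → s += 22 → s = 51.0000
seg 3 [125.3°–159.9°] cycloidal, h=9: full span → s += 9 → s = 60.0000
seg 4 [159.9°–221.5°] simple-harmonic, h=-17: full span → s += -17 → s = 43.0000
seg 5 [221.5°–360°] cycloidal, h=14: θ=254.4° here. β=32.9, B=138.5. 14·(0.2375 − sin(2π·0.2375)/(2π)) = 1.1043 → s = 44.1043
radial distance = base radius + s = 11 + 44.1043 = 55.1043

55.1043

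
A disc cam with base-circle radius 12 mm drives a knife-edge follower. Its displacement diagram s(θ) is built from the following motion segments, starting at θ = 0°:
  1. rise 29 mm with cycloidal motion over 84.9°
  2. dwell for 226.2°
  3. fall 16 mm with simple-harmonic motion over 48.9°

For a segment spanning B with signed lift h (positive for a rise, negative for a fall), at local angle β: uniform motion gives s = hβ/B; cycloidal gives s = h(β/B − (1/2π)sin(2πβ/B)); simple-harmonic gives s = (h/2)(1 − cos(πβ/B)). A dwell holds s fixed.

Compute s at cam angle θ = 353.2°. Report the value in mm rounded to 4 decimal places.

seg 1 [0°–84.9°] cycloidal, h=29: full span → s += 29 → s = 29.0000
seg 2 [84.9°–311.1°] dwell: s stays 29.0000
seg 3 [311.1°–360°] simple-harmonic, h=-16: θ=353.2° here. β=42.1, B=48.9. -16/2·(1 − cos(π·0.8609)) = -15.2487 → s = 13.7513

13.7513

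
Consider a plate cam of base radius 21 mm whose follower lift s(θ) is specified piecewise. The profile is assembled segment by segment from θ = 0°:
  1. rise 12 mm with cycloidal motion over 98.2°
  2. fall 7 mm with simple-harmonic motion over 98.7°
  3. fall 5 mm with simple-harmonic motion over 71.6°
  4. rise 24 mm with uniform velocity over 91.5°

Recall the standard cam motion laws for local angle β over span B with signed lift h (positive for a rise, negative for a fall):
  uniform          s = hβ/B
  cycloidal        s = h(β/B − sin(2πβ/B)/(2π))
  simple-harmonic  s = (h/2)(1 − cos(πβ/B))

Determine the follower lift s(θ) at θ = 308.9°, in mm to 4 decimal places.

seg 1 [0°–98.2°] cycloidal, h=12: full span → s += 12 → s = 12.0000
seg 2 [98.2°–196.9°] simple-harmonic, h=-7: full span → s += -7 → s = 5.0000
seg 3 [196.9°–268.5°] simple-harmonic, h=-5: full span → s += -5 → s = 0.0000
seg 4 [268.5°–360°] uniform, h=24: θ=308.9° here. β=40.4, B=91.5. 24·40.4/91.5 = 10.5967 → s = 10.5967

10.5967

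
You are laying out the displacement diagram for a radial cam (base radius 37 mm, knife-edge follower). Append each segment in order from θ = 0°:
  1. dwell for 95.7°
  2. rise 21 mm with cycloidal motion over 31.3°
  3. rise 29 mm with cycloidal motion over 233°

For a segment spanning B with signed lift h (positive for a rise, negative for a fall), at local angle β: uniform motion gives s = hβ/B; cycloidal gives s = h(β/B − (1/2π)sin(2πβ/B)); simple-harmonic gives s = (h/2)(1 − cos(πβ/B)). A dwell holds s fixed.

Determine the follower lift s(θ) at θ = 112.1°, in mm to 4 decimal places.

seg 1 [0°–95.7°] dwell: s stays 0.0000
seg 2 [95.7°–127°] cycloidal, h=21: θ=112.1° here. β=16.4, B=31.3. 21·(0.5240 − sin(2π·0.5240)/(2π)) = 11.5045 → s = 11.5045

11.5045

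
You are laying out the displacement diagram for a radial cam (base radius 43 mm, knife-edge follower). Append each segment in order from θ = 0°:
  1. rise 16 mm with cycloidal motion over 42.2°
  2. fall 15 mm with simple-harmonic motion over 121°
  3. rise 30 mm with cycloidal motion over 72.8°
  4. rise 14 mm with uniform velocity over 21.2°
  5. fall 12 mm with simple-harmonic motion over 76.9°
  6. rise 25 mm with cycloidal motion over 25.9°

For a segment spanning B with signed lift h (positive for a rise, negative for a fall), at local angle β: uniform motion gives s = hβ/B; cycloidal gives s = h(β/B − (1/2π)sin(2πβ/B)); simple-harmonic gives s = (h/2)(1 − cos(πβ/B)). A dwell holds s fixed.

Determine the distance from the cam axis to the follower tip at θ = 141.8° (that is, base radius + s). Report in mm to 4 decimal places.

seg 1 [0°–42.2°] cycloidal, h=16: full span → s += 16 → s = 16.0000
seg 2 [42.2°–163.2°] simple-harmonic, h=-15: θ=141.8° here. β=99.6, B=121. -15/2·(1 − cos(π·0.8231)) = -13.8718 → s = 2.1282
radial distance = base radius + s = 43 + 2.1282 = 45.1282

45.1282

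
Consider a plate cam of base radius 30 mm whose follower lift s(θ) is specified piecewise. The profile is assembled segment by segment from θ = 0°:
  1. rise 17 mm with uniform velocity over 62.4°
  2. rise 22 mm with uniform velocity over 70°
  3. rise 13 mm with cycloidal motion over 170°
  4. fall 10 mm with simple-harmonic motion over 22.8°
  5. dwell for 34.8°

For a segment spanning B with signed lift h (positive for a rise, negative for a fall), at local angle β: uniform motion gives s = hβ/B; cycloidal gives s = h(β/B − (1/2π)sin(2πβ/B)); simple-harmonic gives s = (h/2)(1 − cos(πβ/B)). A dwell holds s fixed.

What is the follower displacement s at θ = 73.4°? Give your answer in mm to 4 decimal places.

seg 1 [0°–62.4°] uniform, h=17: full span → s += 17 → s = 17.0000
seg 2 [62.4°–132.4°] uniform, h=22: θ=73.4° here. β=11, B=70. 22·11/70 = 3.4571 → s = 20.4571

20.4571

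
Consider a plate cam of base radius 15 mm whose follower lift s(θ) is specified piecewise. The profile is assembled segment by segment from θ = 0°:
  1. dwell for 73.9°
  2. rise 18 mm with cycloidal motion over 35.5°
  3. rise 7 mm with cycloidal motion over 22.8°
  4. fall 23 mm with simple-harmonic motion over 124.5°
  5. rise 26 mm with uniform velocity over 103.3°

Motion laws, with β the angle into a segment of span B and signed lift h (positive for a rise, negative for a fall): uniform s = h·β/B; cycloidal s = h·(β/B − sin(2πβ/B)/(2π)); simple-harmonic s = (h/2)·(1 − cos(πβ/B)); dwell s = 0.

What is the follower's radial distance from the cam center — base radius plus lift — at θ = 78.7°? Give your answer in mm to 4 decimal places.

seg 1 [0°–73.9°] dwell: s stays 0.0000
seg 2 [73.9°–109.4°] cycloidal, h=18: θ=78.7° here. β=4.8, B=35.5. 18·(0.1352 − sin(2π·0.1352)/(2π)) = 0.2824 → s = 0.2824
radial distance = base radius + s = 15 + 0.2824 = 15.2824

15.2824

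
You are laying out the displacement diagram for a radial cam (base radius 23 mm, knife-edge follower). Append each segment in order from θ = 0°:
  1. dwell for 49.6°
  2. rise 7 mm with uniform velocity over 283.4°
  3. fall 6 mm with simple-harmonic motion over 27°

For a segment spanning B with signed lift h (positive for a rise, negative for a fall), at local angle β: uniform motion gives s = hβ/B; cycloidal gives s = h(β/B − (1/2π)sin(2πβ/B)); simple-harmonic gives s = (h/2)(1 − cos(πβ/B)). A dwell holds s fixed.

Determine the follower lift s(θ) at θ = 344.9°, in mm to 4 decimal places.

seg 1 [0°–49.6°] dwell: s stays 0.0000
seg 2 [49.6°–333°] uniform, h=7: full span → s += 7 → s = 7.0000
seg 3 [333°–360°] simple-harmonic, h=-6: θ=344.9° here. β=11.9, B=27. -6/2·(1 − cos(π·0.4407)) = -2.4447 → s = 4.5553

4.5553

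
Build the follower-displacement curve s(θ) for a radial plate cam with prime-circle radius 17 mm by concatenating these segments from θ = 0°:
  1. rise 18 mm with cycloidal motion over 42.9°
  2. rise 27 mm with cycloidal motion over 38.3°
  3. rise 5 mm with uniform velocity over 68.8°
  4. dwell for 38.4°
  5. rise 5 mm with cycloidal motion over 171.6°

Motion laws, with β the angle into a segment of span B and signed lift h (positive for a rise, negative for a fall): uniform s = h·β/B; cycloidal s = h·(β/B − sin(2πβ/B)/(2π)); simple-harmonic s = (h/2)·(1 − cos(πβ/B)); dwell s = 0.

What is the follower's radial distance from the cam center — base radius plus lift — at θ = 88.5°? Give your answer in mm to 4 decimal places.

seg 1 [0°–42.9°] cycloidal, h=18: full span → s += 18 → s = 18.0000
seg 2 [42.9°–81.2°] cycloidal, h=27: full span → s += 27 → s = 45.0000
seg 3 [81.2°–150°] uniform, h=5: θ=88.5° here. β=7.3, B=68.8. 5·7.3/68.8 = 0.5305 → s = 45.5305
radial distance = base radius + s = 17 + 45.5305 = 62.5305

62.5305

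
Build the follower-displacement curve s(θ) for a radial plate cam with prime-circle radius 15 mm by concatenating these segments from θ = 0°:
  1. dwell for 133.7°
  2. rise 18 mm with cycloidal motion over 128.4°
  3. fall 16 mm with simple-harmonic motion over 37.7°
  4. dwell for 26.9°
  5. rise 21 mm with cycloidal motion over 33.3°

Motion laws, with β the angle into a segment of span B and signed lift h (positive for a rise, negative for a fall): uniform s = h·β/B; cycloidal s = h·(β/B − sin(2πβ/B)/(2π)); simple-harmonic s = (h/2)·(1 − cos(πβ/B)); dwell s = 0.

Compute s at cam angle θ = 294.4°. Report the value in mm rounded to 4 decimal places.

seg 1 [0°–133.7°] dwell: s stays 0.0000
seg 2 [133.7°–262.1°] cycloidal, h=18: full span → s += 18 → s = 18.0000
seg 3 [262.1°–299.8°] simple-harmonic, h=-16: θ=294.4° here. β=32.3, B=37.7. -16/2·(1 − cos(π·0.8568)) = -15.2036 → s = 2.7964

2.7964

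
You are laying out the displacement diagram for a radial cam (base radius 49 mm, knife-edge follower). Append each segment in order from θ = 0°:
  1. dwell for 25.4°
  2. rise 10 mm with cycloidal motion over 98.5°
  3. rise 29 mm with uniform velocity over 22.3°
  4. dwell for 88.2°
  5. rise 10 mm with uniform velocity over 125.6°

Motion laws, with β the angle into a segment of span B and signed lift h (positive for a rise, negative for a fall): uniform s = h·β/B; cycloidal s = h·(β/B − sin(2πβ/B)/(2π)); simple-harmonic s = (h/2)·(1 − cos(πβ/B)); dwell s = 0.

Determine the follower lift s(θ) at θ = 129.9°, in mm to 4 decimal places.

seg 1 [0°–25.4°] dwell: s stays 0.0000
seg 2 [25.4°–123.9°] cycloidal, h=10: full span → s += 10 → s = 10.0000
seg 3 [123.9°–146.2°] uniform, h=29: θ=129.9° here. β=6, B=22.3. 29·6/22.3 = 7.8027 → s = 17.8027

17.8027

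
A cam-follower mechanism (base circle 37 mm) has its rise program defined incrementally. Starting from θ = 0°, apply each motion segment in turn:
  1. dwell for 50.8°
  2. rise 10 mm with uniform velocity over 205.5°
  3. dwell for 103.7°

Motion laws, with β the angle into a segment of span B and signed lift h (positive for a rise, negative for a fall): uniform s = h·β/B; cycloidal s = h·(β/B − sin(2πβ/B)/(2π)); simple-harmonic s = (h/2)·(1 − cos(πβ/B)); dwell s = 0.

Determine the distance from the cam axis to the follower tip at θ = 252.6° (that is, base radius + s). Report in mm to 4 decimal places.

seg 1 [0°–50.8°] dwell: s stays 0.0000
seg 2 [50.8°–256.3°] uniform, h=10: θ=252.6° here. β=201.8, B=205.5. 10·201.8/205.5 = 9.8200 → s = 9.8200
radial distance = base radius + s = 37 + 9.8200 = 46.8200

46.8200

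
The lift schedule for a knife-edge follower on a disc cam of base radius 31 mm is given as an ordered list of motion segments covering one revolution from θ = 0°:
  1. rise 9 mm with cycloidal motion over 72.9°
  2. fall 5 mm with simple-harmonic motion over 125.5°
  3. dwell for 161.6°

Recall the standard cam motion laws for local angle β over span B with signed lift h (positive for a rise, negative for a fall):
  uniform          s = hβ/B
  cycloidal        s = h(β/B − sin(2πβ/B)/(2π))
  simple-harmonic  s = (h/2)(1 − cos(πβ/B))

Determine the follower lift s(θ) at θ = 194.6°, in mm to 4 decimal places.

seg 1 [0°–72.9°] cycloidal, h=9: full span → s += 9 → s = 9.0000
seg 2 [72.9°–198.4°] simple-harmonic, h=-5: θ=194.6° here. β=121.7, B=125.5. -5/2·(1 − cos(π·0.9697)) = -4.9887 → s = 4.0113

4.0113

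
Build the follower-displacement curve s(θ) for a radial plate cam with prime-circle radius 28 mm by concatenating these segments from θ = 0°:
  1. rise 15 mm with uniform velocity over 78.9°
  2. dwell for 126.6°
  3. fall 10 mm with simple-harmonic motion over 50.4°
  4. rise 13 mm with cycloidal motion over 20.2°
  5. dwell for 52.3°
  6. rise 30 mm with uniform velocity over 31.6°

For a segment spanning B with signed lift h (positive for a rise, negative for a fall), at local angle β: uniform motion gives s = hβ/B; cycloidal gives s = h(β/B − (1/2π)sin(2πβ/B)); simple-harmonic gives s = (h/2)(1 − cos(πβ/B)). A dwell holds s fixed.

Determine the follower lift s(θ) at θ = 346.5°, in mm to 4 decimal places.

seg 1 [0°–78.9°] uniform, h=15: full span → s += 15 → s = 15.0000
seg 2 [78.9°–205.5°] dwell: s stays 15.0000
seg 3 [205.5°–255.9°] simple-harmonic, h=-10: full span → s += -10 → s = 5.0000
seg 4 [255.9°–276.1°] cycloidal, h=13: full span → s += 13 → s = 18.0000
seg 5 [276.1°–328.4°] dwell: s stays 18.0000
seg 6 [328.4°–360°] uniform, h=30: θ=346.5° here. β=18.1, B=31.6. 30·18.1/31.6 = 17.1835 → s = 35.1835

35.1835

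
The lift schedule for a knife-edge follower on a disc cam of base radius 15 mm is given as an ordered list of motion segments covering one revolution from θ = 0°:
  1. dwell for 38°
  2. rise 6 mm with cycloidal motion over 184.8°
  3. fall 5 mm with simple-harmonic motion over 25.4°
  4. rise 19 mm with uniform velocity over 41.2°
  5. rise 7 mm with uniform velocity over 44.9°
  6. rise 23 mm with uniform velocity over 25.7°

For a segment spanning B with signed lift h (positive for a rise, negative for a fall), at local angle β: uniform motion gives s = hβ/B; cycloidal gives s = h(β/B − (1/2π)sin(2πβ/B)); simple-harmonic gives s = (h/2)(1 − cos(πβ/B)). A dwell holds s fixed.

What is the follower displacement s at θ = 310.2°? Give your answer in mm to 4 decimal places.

seg 1 [0°–38°] dwell: s stays 0.0000
seg 2 [38°–222.8°] cycloidal, h=6: full span → s += 6 → s = 6.0000
seg 3 [222.8°–248.2°] simple-harmonic, h=-5: full span → s += -5 → s = 1.0000
seg 4 [248.2°–289.4°] uniform, h=19: full span → s += 19 → s = 20.0000
seg 5 [289.4°–334.3°] uniform, h=7: θ=310.2° here. β=20.8, B=44.9. 7·20.8/44.9 = 3.2428 → s = 23.2428

23.2428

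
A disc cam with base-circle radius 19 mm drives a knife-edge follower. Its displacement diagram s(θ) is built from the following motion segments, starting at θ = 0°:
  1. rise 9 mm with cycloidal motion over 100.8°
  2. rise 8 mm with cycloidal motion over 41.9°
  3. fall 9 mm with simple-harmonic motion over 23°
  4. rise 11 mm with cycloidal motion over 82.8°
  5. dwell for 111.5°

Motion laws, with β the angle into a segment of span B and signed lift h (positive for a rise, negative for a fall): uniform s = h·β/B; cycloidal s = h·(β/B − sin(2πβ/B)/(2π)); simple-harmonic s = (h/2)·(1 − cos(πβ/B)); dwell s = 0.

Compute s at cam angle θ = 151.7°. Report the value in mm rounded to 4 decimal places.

seg 1 [0°–100.8°] cycloidal, h=9: full span → s += 9 → s = 9.0000
seg 2 [100.8°–142.7°] cycloidal, h=8: full span → s += 8 → s = 17.0000
seg 3 [142.7°–165.7°] simple-harmonic, h=-9: θ=151.7° here. β=9, B=23. -9/2·(1 − cos(π·0.3913)) = -2.9930 → s = 14.0070

14.0070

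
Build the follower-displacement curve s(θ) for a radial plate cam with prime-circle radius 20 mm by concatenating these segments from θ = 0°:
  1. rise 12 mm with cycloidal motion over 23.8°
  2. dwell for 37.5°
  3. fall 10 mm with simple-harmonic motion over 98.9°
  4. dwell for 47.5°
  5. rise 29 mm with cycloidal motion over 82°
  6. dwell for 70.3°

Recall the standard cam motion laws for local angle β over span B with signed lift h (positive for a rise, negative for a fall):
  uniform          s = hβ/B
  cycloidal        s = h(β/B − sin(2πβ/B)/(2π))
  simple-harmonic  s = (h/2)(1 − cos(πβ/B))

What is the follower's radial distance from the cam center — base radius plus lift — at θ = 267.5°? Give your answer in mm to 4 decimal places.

seg 1 [0°–23.8°] cycloidal, h=12: full span → s += 12 → s = 12.0000
seg 2 [23.8°–61.3°] dwell: s stays 12.0000
seg 3 [61.3°–160.2°] simple-harmonic, h=-10: full span → s += -10 → s = 2.0000
seg 4 [160.2°–207.7°] dwell: s stays 2.0000
seg 5 [207.7°–289.7°] cycloidal, h=29: θ=267.5° here. β=59.8, B=82. 29·(0.7293 − sin(2π·0.7293)/(2π)) = 25.7252 → s = 27.7252
radial distance = base radius + s = 20 + 27.7252 = 47.7252

47.7252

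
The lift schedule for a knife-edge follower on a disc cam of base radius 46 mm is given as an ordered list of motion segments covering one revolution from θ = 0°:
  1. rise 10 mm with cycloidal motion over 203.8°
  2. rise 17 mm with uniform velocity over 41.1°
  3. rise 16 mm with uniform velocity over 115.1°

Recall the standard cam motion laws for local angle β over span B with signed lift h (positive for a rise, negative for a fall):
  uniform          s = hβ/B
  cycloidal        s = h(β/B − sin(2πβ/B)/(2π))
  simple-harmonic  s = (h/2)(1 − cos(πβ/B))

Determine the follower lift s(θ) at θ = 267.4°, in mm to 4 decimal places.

seg 1 [0°–203.8°] cycloidal, h=10: full span → s += 10 → s = 10.0000
seg 2 [203.8°–244.9°] uniform, h=17: full span → s += 17 → s = 27.0000
seg 3 [244.9°–360°] uniform, h=16: θ=267.4° here. β=22.5, B=115.1. 16·22.5/115.1 = 3.1277 → s = 30.1277

30.1277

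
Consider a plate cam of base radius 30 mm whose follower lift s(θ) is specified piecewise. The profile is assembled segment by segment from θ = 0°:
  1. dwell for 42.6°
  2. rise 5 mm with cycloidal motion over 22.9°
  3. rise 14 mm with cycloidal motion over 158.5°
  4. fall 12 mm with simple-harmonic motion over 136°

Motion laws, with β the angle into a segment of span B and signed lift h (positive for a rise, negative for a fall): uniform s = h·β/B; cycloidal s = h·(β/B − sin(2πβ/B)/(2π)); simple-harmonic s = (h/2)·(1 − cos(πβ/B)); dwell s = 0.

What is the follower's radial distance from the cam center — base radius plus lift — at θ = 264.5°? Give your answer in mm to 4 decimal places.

seg 1 [0°–42.6°] dwell: s stays 0.0000
seg 2 [42.6°–65.5°] cycloidal, h=5: full span → s += 5 → s = 5.0000
seg 3 [65.5°–224°] cycloidal, h=14: full span → s += 14 → s = 19.0000
seg 4 [224°–360°] simple-harmonic, h=-12: θ=264.5° here. β=40.5, B=136. -12/2·(1 − cos(π·0.2978)) = -2.4397 → s = 16.5603
radial distance = base radius + s = 30 + 16.5603 = 46.5603

46.5603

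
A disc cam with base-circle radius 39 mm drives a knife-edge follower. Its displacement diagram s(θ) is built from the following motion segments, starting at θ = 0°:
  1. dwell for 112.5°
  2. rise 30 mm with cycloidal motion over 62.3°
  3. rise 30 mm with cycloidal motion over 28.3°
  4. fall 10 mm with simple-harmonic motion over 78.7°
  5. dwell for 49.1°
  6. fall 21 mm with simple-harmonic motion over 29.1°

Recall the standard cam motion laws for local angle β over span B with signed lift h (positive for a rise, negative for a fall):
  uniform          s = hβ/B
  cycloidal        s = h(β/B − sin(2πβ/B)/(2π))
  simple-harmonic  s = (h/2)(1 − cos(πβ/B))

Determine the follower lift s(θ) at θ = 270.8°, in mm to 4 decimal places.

seg 1 [0°–112.5°] dwell: s stays 0.0000
seg 2 [112.5°–174.8°] cycloidal, h=30: full span → s += 30 → s = 30.0000
seg 3 [174.8°–203.1°] cycloidal, h=30: full span → s += 30 → s = 60.0000
seg 4 [203.1°–281.8°] simple-harmonic, h=-10: θ=270.8° here. β=67.7, B=78.7. -10/2·(1 − cos(π·0.8602)) = -9.5257 → s = 50.4743

50.4743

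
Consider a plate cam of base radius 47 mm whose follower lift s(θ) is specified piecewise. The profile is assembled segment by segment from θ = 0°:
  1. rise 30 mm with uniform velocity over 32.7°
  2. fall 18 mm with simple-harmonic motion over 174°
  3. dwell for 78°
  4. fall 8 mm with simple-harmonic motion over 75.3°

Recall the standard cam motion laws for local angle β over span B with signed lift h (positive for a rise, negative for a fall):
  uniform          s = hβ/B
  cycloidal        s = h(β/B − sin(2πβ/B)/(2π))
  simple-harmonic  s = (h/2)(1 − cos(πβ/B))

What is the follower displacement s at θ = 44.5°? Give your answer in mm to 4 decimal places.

seg 1 [0°–32.7°] uniform, h=30: full span → s += 30 → s = 30.0000
seg 2 [32.7°–206.7°] simple-harmonic, h=-18: θ=44.5° here. β=11.8, B=174. -18/2·(1 − cos(π·0.0678)) = -0.2035 → s = 29.7965

29.7965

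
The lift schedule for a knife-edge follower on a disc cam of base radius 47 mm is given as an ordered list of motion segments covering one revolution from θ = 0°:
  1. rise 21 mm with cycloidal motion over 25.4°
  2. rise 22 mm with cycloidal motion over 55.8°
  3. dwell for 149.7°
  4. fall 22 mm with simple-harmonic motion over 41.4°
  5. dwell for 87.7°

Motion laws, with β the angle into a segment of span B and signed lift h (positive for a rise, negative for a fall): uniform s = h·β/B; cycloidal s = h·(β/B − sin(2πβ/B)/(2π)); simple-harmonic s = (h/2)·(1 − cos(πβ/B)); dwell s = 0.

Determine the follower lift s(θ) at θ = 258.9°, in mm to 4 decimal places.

seg 1 [0°–25.4°] cycloidal, h=21: full span → s += 21 → s = 21.0000
seg 2 [25.4°–81.2°] cycloidal, h=22: full span → s += 22 → s = 43.0000
seg 3 [81.2°–230.9°] dwell: s stays 43.0000
seg 4 [230.9°–272.3°] simple-harmonic, h=-22: θ=258.9° here. β=28, B=41.4. -22/2·(1 − cos(π·0.6763)) = -16.7866 → s = 26.2134

26.2134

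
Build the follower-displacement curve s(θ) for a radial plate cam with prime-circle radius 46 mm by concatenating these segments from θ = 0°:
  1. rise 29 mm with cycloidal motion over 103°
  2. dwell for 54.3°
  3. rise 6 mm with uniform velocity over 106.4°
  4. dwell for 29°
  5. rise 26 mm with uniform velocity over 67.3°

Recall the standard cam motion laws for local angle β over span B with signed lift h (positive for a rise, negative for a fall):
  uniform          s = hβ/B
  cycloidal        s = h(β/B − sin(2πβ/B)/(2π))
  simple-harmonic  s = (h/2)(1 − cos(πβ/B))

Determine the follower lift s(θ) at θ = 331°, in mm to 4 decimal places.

seg 1 [0°–103°] cycloidal, h=29: full span → s += 29 → s = 29.0000
seg 2 [103°–157.3°] dwell: s stays 29.0000
seg 3 [157.3°–263.7°] uniform, h=6: full span → s += 6 → s = 35.0000
seg 4 [263.7°–292.7°] dwell: s stays 35.0000
seg 5 [292.7°–360°] uniform, h=26: θ=331° here. β=38.3, B=67.3. 26·38.3/67.3 = 14.7964 → s = 49.7964

49.7964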